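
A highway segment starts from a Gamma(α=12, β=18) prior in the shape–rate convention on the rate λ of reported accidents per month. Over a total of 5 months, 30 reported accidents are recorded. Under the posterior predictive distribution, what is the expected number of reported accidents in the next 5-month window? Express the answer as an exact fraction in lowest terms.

210/23

Total count 30 over total exposure 5 months.
By Gamma–Poisson conjugacy, the posterior is Gamma(α + Σx, β + Σt) = Gamma(12 + 30, 18 + 5) = Gamma(42, 23).
Predictive mean over a 5-month window = T·E[λ|data] = 5·42/23 = 210/23.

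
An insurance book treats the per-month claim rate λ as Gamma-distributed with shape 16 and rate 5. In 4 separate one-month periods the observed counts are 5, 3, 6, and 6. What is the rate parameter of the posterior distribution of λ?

9

Total count: 5 + 3 + 6 + 6 = 20.
Total exposure: 4 months.
By Gamma–Poisson conjugacy, the posterior is Gamma(α + Σx, β + Σt) = Gamma(16 + 20, 5 + 4) = Gamma(36, 9).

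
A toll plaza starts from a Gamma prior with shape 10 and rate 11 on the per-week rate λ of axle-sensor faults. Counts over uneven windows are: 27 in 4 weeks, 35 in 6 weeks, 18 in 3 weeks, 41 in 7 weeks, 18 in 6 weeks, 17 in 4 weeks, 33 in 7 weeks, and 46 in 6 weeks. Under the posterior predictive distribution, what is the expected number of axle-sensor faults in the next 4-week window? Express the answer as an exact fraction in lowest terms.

Total count: 27 + 35 + 18 + 41 + 18 + 17 + 33 + 46 = 235.
Total exposure: 4 + 6 + 3 + 7 + 6 + 4 + 7 + 6 = 43 weeks.
Posterior: α' = 10 + 235 = 245, β' = 11 + 43 = 54.
Predictive mean over a 4-week window = T·E[λ|data] = 4·245/54 = 490/27.

490/27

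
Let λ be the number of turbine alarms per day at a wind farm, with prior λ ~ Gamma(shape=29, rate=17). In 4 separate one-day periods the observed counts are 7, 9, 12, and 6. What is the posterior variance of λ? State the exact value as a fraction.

Total count: 7 + 9 + 12 + 6 = 34.
Total exposure: 4 days.
Conjugate update: add total count to the shape and total exposure to the rate, giving Gamma(63, 21).
Posterior variance = α'/β'² = 63/441 = 1/7.

1/7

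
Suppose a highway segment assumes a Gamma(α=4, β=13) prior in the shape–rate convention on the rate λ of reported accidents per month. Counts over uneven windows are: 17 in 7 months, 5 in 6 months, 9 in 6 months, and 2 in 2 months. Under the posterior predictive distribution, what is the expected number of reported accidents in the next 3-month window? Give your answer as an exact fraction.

111/34

Total count: 17 + 5 + 9 + 2 = 33.
Total exposure: 7 + 6 + 6 + 2 = 21 months.
Conjugate update: add total count to the shape and total exposure to the rate, giving Gamma(37, 34).
Predictive mean over a 3-month window = T·E[λ|data] = 3·37/34 = 111/34.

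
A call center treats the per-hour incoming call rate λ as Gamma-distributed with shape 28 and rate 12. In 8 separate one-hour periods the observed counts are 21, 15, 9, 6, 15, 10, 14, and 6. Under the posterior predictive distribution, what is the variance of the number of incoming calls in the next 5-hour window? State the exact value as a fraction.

Total count: 21 + 15 + 9 + 6 + 15 + 10 + 14 + 6 = 96.
Total exposure: 8 hours.
By Gamma–Poisson conjugacy, the posterior is Gamma(α + Σx, β + Σt) = Gamma(28 + 96, 12 + 8) = Gamma(124, 20).
The posterior predictive for a window of length T is Negative Binomial with variance T·α'·(β'+T)/β'² = 5·124·25/400 = 155/4.

155/4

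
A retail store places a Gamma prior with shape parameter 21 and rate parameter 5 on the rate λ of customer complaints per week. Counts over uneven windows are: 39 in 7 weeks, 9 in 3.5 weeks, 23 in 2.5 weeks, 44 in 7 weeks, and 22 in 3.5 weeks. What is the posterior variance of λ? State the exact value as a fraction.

Total count: 39 + 9 + 23 + 44 + 22 = 137.
Total exposure: 7 + 3.5 + 2.5 + 7 + 3.5 = 23.5 weeks.
Gamma(α, β) with Poisson data over total exposure Σt gives posterior Gamma(α+Σx, β+Σt) = Gamma(158, 57/2).
Posterior variance = α'/β'² = 158/(3249/4) = 632/3249.

632/3249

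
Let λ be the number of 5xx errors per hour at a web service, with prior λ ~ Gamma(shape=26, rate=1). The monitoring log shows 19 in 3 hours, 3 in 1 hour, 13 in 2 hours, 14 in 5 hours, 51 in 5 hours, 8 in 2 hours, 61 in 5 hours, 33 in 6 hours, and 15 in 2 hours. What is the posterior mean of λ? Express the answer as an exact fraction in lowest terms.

Total count: 19 + 3 + 13 + 14 + 51 + 8 + 61 + 33 + 15 = 217.
Total exposure: 3 + 1 + 2 + 5 + 5 + 2 + 5 + 6 + 2 = 31 hours.
The Gamma prior is conjugate for the Poisson rate, so λ | data ~ Gamma(26+217, 1+31) = Gamma(243, 32).
Posterior mean = α'/β' = 243/32.

243/32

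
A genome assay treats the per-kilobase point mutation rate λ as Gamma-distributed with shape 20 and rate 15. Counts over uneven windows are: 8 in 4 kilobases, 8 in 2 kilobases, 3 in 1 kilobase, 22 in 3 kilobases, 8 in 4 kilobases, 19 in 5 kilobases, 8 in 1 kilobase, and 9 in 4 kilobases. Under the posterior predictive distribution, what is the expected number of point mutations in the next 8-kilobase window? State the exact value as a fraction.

Total count: 8 + 8 + 3 + 22 + 8 + 19 + 8 + 9 = 85.
Total exposure: 4 + 2 + 1 + 3 + 4 + 5 + 1 + 4 = 24 kilobases.
The Gamma prior is conjugate for the Poisson rate, so λ | data ~ Gamma(20+85, 15+24) = Gamma(105, 39).
Predictive mean over an 8-kilobase window = T·E[λ|data] = 8·105/39 = 280/13.

280/13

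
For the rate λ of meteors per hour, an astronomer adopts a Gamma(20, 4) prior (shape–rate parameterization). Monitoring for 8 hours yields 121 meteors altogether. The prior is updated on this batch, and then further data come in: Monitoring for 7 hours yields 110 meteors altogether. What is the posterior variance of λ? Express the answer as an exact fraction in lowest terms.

251/361

Total count 121 over total exposure 8 hours.
After the first batch: Gamma(20 + 121, 4 + 8) = Gamma(141, 12).
Total count 110 over total exposure 7 hours.
After the second batch: Gamma(141 + 110, 12 + 7) = Gamma(251, 19).
Posterior variance = α'/β'² = 251/361.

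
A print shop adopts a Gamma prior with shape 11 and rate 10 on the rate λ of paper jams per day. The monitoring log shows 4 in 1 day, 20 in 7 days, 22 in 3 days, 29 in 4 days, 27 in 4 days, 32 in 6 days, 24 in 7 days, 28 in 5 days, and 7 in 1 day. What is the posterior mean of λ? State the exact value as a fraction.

17/4

Total count: 4 + 20 + 22 + 29 + 27 + 32 + 24 + 28 + 7 = 193.
Total exposure: 1 + 7 + 3 + 4 + 4 + 6 + 7 + 5 + 1 = 38 days.
Conjugate update: add total count to the shape and total exposure to the rate, giving Gamma(204, 48).
Posterior mean = α'/β' = 204/48 = 17/4.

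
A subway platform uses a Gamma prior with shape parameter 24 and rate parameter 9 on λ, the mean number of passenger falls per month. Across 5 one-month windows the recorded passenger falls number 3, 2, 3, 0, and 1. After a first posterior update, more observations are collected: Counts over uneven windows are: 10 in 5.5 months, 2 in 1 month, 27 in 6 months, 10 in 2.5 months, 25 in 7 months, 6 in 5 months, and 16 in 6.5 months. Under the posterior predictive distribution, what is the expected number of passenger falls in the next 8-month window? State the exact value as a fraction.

Total count: 3 + 2 + 3 + 0 + 1 = 9.
Total exposure: 5 months.
After the first batch: Gamma(24 + 9, 9 + 5) = Gamma(33, 14).
Total count: 10 + 2 + 27 + 10 + 25 + 6 + 16 = 96.
Total exposure: 5.5 + 1 + 6 + 2.5 + 7 + 5 + 6.5 = 33.5 months.
After the second batch: Gamma(33 + 96, 14 + 33.5) = Gamma(129, 95/2).
Predictive mean over an 8-month window = T·E[λ|data] = 8·129/(95/2) = 2064/95.

2064/95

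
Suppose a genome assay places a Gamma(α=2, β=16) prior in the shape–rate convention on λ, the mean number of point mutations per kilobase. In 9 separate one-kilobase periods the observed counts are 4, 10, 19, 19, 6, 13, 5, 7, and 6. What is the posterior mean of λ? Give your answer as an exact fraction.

Total count: 4 + 10 + 19 + 19 + 6 + 13 + 5 + 7 + 6 = 89.
Total exposure: 9 kilobases.
Posterior: α' = 2 + 89 = 91, β' = 16 + 9 = 25.
Posterior mean = α'/β' = 91/25.

91/25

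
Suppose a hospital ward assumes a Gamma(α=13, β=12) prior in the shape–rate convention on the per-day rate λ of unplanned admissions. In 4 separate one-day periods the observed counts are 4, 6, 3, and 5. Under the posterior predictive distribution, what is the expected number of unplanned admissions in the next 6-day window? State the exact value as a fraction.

Total count: 4 + 6 + 3 + 5 = 18.
Total exposure: 4 days.
By Gamma–Poisson conjugacy, the posterior is Gamma(α + Σx, β + Σt) = Gamma(13 + 18, 12 + 4) = Gamma(31, 16).
Predictive mean over a 6-day window = T·E[λ|data] = 6·31/16 = 93/8.

93/8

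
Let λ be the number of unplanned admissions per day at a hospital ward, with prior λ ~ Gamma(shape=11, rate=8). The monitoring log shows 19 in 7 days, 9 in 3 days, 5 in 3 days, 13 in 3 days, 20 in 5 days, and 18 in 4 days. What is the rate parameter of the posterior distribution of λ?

33

Total count: 19 + 9 + 5 + 13 + 20 + 18 = 84.
Total exposure: 7 + 3 + 3 + 3 + 5 + 4 = 25 days.
By Gamma–Poisson conjugacy, the posterior is Gamma(α + Σx, β + Σt) = Gamma(11 + 84, 8 + 25) = Gamma(95, 33).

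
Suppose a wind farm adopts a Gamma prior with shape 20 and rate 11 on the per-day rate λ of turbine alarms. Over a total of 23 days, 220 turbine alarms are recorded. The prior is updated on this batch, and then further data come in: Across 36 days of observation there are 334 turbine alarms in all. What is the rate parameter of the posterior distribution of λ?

Total count 220 over total exposure 23 days.
After the first batch: Gamma(20 + 220, 11 + 23) = Gamma(240, 34).
Total count 334 over total exposure 36 days.
After the second batch: Gamma(240 + 334, 34 + 36) = Gamma(574, 70).

70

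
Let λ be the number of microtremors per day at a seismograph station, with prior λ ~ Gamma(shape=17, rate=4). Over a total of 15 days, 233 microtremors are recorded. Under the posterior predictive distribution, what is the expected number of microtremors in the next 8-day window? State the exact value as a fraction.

Total count 233 over total exposure 15 days.
Posterior: α' = 17 + 233 = 250, β' = 4 + 15 = 19.
Predictive mean over an 8-day window = T·E[λ|data] = 8·250/19 = 2000/19.

2000/19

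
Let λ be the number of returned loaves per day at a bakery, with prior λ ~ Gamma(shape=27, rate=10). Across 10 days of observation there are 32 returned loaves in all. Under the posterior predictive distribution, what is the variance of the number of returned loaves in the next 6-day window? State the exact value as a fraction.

Total count 32 over total exposure 10 days.
Conjugate update: add total count to the shape and total exposure to the rate, giving Gamma(59, 20).
The posterior predictive for a window of length T is Negative Binomial with variance T·α'·(β'+T)/β'² = 6·59·26/400 = 2301/100.

2301/100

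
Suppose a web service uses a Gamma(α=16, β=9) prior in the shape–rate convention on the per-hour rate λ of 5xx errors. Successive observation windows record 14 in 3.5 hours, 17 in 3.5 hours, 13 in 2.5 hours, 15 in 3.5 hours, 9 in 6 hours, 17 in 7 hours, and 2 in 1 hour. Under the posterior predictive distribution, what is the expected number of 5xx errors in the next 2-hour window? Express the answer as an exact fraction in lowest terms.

103/18

Total count: 14 + 17 + 13 + 15 + 9 + 17 + 2 = 87.
Total exposure: 3.5 + 3.5 + 2.5 + 3.5 + 6 + 7 + 1 = 27 hours.
By Gamma–Poisson conjugacy, the posterior is Gamma(α + Σx, β + Σt) = Gamma(16 + 87, 9 + 27) = Gamma(103, 36).
Predictive mean over a 2-hour window = T·E[λ|data] = 2·103/36 = 103/18.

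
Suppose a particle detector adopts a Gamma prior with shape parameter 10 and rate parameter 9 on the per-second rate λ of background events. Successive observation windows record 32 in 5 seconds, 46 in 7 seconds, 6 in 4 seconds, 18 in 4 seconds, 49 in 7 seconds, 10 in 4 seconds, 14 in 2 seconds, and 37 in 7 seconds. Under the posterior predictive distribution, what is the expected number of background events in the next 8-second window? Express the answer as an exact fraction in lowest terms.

1776/49

Total count: 32 + 46 + 6 + 18 + 49 + 10 + 14 + 37 = 212.
Total exposure: 5 + 7 + 4 + 4 + 7 + 4 + 2 + 7 = 40 seconds.
Gamma(α, β) with Poisson data over total exposure Σt gives posterior Gamma(α+Σx, β+Σt) = Gamma(222, 49).
Predictive mean over an 8-second window = T·E[λ|data] = 8·222/49 = 1776/49.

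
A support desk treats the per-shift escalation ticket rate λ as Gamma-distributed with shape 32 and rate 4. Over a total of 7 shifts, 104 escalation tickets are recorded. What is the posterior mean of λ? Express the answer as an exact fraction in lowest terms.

136/11

Total count 104 over total exposure 7 shifts.
Conjugate update: add total count to the shape and total exposure to the rate, giving Gamma(136, 11).
Posterior mean = α'/β' = 136/11.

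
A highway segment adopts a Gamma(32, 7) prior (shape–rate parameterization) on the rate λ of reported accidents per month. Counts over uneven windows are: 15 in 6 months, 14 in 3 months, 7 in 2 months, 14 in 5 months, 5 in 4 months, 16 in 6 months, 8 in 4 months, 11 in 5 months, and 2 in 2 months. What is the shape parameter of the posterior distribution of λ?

124

Total count: 15 + 14 + 7 + 14 + 5 + 16 + 8 + 11 + 2 = 92.
Total exposure: 6 + 3 + 2 + 5 + 4 + 6 + 4 + 5 + 2 = 37 months.
The Gamma prior is conjugate for the Poisson rate, so λ | data ~ Gamma(32+92, 7+37) = Gamma(124, 44).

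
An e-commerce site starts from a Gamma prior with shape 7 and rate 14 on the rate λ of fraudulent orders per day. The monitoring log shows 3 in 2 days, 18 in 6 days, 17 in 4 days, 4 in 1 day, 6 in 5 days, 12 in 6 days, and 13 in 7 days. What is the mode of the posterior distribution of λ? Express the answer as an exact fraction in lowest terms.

Total count: 3 + 18 + 17 + 4 + 6 + 12 + 13 = 73.
Total exposure: 2 + 6 + 4 + 1 + 5 + 6 + 7 = 31 days.
The Gamma prior is conjugate for the Poisson rate, so λ | data ~ Gamma(7+73, 14+31) = Gamma(80, 45).
Posterior mode = (α'−1)/β' = 79/45.

79/45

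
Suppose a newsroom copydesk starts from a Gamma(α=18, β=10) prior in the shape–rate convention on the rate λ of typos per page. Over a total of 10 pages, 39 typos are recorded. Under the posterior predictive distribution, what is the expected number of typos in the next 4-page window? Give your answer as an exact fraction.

57/5

Total count 39 over total exposure 10 pages.
Conjugate update: add total count to the shape and total exposure to the rate, giving Gamma(57, 20).
Predictive mean over a 4-page window = T·E[λ|data] = 4·57/20 = 57/5.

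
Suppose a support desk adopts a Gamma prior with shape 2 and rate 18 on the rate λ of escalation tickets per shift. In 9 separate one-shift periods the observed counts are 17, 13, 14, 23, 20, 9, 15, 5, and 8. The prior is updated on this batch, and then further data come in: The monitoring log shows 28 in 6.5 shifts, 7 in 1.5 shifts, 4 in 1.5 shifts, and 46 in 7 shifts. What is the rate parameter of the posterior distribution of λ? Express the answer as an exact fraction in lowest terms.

87/2

Total count: 17 + 13 + 14 + 23 + 20 + 9 + 15 + 5 + 8 = 124.
Total exposure: 9 shifts.
After the first batch: Gamma(2 + 124, 18 + 9) = Gamma(126, 27).
Total count: 28 + 7 + 4 + 46 = 85.
Total exposure: 6.5 + 1.5 + 1.5 + 7 = 16.5 shifts.
After the second batch: Gamma(126 + 85, 27 + 16.5) = Gamma(211, 87/2).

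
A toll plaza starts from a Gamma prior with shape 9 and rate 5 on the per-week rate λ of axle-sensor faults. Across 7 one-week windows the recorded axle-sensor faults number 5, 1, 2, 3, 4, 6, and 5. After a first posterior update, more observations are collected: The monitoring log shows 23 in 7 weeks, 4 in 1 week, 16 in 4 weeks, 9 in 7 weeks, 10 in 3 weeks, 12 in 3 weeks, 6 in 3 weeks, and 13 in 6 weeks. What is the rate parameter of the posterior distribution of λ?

Total count: 5 + 1 + 2 + 3 + 4 + 6 + 5 = 26.
Total exposure: 7 weeks.
After the first batch: Gamma(9 + 26, 5 + 7) = Gamma(35, 12).
Total count: 23 + 4 + 16 + 9 + 10 + 12 + 6 + 13 = 93.
Total exposure: 7 + 1 + 4 + 7 + 3 + 3 + 3 + 6 = 34 weeks.
After the second batch: Gamma(35 + 93, 12 + 34) = Gamma(128, 46).

46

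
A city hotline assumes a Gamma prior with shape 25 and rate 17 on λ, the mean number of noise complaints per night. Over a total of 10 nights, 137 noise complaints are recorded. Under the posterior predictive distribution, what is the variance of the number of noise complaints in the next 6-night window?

44

Total count 137 over total exposure 10 nights.
Conjugate update: add total count to the shape and total exposure to the rate, giving Gamma(162, 27).
The posterior predictive for a window of length T is Negative Binomial with variance T·α'·(β'+T)/β'² = 6·162·33/729 = 44.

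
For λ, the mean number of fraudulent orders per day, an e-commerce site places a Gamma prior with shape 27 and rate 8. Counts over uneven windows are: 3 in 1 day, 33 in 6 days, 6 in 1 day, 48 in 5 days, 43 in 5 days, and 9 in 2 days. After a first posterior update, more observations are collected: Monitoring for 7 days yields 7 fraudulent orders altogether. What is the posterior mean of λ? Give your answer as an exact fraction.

176/35

Total count: 3 + 33 + 6 + 48 + 43 + 9 = 142.
Total exposure: 1 + 6 + 1 + 5 + 5 + 2 = 20 days.
After the first batch: Gamma(27 + 142, 8 + 20) = Gamma(169, 28).
Total count 7 over total exposure 7 days.
After the second batch: Gamma(169 + 7, 28 + 7) = Gamma(176, 35).
Posterior mean = α'/β' = 176/35.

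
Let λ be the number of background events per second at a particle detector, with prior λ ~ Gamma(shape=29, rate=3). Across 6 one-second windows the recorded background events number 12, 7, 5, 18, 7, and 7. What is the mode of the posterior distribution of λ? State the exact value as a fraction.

Total count: 12 + 7 + 5 + 18 + 7 + 7 = 56.
Total exposure: 6 seconds.
Posterior: α' = 29 + 56 = 85, β' = 3 + 6 = 9.
Posterior mode = (α'−1)/β' = 84/9 = 28/3.

28/3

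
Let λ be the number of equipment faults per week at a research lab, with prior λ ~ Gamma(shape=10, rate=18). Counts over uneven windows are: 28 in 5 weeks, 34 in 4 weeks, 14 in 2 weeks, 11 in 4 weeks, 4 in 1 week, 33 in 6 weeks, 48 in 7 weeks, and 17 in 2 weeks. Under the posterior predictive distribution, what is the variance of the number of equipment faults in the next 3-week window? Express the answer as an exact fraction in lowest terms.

31044/2401

Total count: 28 + 34 + 14 + 11 + 4 + 33 + 48 + 17 = 189.
Total exposure: 5 + 4 + 2 + 4 + 1 + 6 + 7 + 2 = 31 weeks.
By Gamma–Poisson conjugacy, the posterior is Gamma(α + Σx, β + Σt) = Gamma(10 + 189, 18 + 31) = Gamma(199, 49).
The posterior predictive for a window of length T is Negative Binomial with variance T·α'·(β'+T)/β'² = 3·199·52/2401 = 31044/2401.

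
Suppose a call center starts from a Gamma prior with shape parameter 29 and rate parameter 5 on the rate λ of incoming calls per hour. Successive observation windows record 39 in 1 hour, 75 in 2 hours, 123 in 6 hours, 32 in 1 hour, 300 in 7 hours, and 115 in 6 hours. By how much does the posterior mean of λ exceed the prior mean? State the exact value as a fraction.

Total count: 39 + 75 + 123 + 32 + 300 + 115 = 684.
Total exposure: 1 + 2 + 6 + 1 + 7 + 6 = 23 hours.
Conjugate update: add total count to the shape and total exposure to the rate, giving Gamma(713, 28).
Posterior mean = 713/28 = 713/28; prior mean = 29/5 = 29/5. Difference = 713/28 − 29/5 = 2753/140.

2753/140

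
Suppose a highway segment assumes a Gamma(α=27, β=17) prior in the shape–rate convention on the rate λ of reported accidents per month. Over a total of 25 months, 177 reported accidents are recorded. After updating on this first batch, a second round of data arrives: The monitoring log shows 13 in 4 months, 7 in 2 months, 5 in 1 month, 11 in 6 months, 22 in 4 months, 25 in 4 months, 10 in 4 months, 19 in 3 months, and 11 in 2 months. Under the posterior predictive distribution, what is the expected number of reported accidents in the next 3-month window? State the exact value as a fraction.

Total count 177 over total exposure 25 months.
After the first batch: Gamma(27 + 177, 17 + 25) = Gamma(204, 42).
Total count: 13 + 7 + 5 + 11 + 22 + 25 + 10 + 19 + 11 = 123.
Total exposure: 4 + 2 + 1 + 6 + 4 + 4 + 4 + 3 + 2 = 30 months.
After the second batch: Gamma(204 + 123, 42 + 30) = Gamma(327, 72).
Predictive mean over a 3-month window = T·E[λ|data] = 3·327/72 = 109/8.

109/8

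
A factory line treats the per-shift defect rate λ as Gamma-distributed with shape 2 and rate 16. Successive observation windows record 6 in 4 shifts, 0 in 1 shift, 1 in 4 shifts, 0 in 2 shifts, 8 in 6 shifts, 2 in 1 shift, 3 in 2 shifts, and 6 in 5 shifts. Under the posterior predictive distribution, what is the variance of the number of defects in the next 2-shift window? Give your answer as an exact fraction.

2408/1681

Total count: 6 + 0 + 1 + 0 + 8 + 2 + 3 + 6 = 26.
Total exposure: 4 + 1 + 4 + 2 + 6 + 1 + 2 + 5 = 25 shifts.
Gamma(α, β) with Poisson data over total exposure Σt gives posterior Gamma(α+Σx, β+Σt) = Gamma(28, 41).
The posterior predictive for a window of length T is Negative Binomial with variance T·α'·(β'+T)/β'² = 2·28·43/1681 = 2408/1681.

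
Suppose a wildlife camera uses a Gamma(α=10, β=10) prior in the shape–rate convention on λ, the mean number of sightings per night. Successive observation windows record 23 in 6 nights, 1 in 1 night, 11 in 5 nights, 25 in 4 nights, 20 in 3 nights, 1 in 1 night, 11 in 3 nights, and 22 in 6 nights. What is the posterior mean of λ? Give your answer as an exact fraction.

124/39

Total count: 23 + 1 + 11 + 25 + 20 + 1 + 11 + 22 = 114.
Total exposure: 6 + 1 + 5 + 4 + 3 + 1 + 3 + 6 = 29 nights.
By Gamma–Poisson conjugacy, the posterior is Gamma(α + Σx, β + Σt) = Gamma(10 + 114, 10 + 29) = Gamma(124, 39).
Posterior mean = α'/β' = 124/39.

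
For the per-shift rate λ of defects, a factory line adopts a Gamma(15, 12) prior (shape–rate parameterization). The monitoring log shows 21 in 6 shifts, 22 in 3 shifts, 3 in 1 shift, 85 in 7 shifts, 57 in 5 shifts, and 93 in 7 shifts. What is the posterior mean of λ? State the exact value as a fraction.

296/41

Total count: 21 + 22 + 3 + 85 + 57 + 93 = 281.
Total exposure: 6 + 3 + 1 + 7 + 5 + 7 = 29 shifts.
Posterior: α' = 15 + 281 = 296, β' = 12 + 29 = 41.
Posterior mean = α'/β' = 296/41.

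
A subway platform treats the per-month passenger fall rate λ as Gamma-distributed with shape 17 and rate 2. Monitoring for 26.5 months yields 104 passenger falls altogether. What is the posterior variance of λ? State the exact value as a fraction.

Total count 104 over total exposure 26.5 months.
The Gamma prior is conjugate for the Poisson rate, so λ | data ~ Gamma(17+104, 2+26.5) = Gamma(121, 57/2).
Posterior variance = α'/β'² = 121/(3249/4) = 484/3249.

484/3249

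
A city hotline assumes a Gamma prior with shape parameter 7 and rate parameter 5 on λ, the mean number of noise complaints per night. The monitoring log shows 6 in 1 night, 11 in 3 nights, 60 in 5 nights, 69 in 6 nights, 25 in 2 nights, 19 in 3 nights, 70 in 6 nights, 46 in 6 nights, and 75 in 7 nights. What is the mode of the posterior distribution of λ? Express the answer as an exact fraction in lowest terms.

387/44

Total count: 6 + 11 + 60 + 69 + 25 + 19 + 70 + 46 + 75 = 381.
Total exposure: 1 + 3 + 5 + 6 + 2 + 3 + 6 + 6 + 7 = 39 nights.
Posterior: α' = 7 + 381 = 388, β' = 5 + 39 = 44.
Posterior mode = (α'−1)/β' = 387/44.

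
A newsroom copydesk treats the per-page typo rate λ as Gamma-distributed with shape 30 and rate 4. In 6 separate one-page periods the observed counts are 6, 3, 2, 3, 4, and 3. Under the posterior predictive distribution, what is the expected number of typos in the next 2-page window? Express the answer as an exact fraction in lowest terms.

51/5

Total count: 6 + 3 + 2 + 3 + 4 + 3 = 21.
Total exposure: 6 pages.
Gamma(α, β) with Poisson data over total exposure Σt gives posterior Gamma(α+Σx, β+Σt) = Gamma(51, 10).
Predictive mean over a 2-page window = T·E[λ|data] = 2·51/10 = 51/5.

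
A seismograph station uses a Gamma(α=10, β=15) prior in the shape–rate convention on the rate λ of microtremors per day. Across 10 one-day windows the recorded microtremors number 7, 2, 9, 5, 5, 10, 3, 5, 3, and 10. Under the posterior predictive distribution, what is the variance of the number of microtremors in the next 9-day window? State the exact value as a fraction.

21114/625

Total count: 7 + 2 + 9 + 5 + 5 + 10 + 3 + 5 + 3 + 10 = 59.
Total exposure: 10 days.
By Gamma–Poisson conjugacy, the posterior is Gamma(α + Σx, β + Σt) = Gamma(10 + 59, 15 + 10) = Gamma(69, 25).
The posterior predictive for a window of length T is Negative Binomial with variance T·α'·(β'+T)/β'² = 9·69·34/625 = 21114/625.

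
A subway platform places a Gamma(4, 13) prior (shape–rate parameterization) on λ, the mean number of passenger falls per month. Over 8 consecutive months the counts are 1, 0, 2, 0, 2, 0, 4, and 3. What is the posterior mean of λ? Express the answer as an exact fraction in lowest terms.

Total count: 1 + 0 + 2 + 0 + 2 + 0 + 4 + 3 = 12.
Total exposure: 8 months.
Posterior: α' = 4 + 12 = 16, β' = 13 + 8 = 21.
Posterior mean = α'/β' = 16/21.

16/21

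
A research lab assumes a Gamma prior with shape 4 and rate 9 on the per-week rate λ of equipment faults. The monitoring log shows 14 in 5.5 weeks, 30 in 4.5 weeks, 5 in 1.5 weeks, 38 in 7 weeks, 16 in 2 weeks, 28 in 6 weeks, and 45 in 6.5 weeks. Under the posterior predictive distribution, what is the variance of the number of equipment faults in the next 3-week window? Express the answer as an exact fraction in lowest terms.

Total count: 14 + 30 + 5 + 38 + 16 + 28 + 45 = 176.
Total exposure: 5.5 + 4.5 + 1.5 + 7 + 2 + 6 + 6.5 = 33 weeks.
Conjugate update: add total count to the shape and total exposure to the rate, giving Gamma(180, 42).
The posterior predictive for a window of length T is Negative Binomial with variance T·α'·(β'+T)/β'² = 3·180·45/1764 = 675/49.

675/49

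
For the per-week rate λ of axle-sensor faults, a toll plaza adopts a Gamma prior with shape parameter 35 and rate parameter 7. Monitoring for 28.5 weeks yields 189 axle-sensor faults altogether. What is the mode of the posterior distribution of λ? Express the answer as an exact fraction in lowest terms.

Total count 189 over total exposure 28.5 weeks.
Gamma(α, β) with Poisson data over total exposure Σt gives posterior Gamma(α+Σx, β+Σt) = Gamma(224, 71/2).
Posterior mode = (α'−1)/β' = 223/(71/2) = 446/71.

446/71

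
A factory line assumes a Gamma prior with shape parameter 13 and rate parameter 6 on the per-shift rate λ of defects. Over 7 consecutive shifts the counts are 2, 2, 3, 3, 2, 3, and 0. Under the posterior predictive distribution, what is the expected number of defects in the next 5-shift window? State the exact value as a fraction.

140/13

Total count: 2 + 2 + 3 + 3 + 2 + 3 + 0 = 15.
Total exposure: 7 shifts.
Gamma(α, β) with Poisson data over total exposure Σt gives posterior Gamma(α+Σx, β+Σt) = Gamma(28, 13).
Predictive mean over a 5-shift window = T·E[λ|data] = 5·28/13 = 140/13.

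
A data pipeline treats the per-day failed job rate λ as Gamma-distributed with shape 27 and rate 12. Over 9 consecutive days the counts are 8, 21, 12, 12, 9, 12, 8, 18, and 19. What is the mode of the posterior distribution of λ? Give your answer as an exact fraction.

145/21

Total count: 8 + 21 + 12 + 12 + 9 + 12 + 8 + 18 + 19 = 119.
Total exposure: 9 days.
The Gamma prior is conjugate for the Poisson rate, so λ | data ~ Gamma(27+119, 12+9) = Gamma(146, 21).
Posterior mode = (α'−1)/β' = 145/21.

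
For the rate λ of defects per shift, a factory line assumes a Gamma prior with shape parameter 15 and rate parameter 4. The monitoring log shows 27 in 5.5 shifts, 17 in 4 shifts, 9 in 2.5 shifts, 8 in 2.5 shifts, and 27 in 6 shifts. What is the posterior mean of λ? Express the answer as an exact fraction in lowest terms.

206/49

Total count: 27 + 17 + 9 + 8 + 27 = 88.
Total exposure: 5.5 + 4 + 2.5 + 2.5 + 6 = 20.5 shifts.
By Gamma–Poisson conjugacy, the posterior is Gamma(α + Σx, β + Σt) = Gamma(15 + 88, 4 + 20.5) = Gamma(103, 49/2).
Posterior mean = α'/β' = 103/(49/2) = 206/49.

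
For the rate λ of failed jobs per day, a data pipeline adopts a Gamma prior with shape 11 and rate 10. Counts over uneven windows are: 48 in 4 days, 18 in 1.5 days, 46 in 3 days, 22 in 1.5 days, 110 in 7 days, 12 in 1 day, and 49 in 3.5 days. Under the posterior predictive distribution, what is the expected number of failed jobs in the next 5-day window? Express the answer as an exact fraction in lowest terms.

Total count: 48 + 18 + 46 + 22 + 110 + 12 + 49 = 305.
Total exposure: 4 + 1.5 + 3 + 1.5 + 7 + 1 + 3.5 = 21.5 days.
Conjugate update: add total count to the shape and total exposure to the rate, giving Gamma(316, 63/2).
Predictive mean over a 5-day window = T·E[λ|data] = 5·316/(63/2) = 3160/63.

3160/63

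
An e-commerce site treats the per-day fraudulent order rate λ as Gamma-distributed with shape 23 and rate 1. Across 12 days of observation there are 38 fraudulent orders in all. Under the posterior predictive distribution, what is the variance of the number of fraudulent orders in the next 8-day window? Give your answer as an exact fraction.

10248/169

Total count 38 over total exposure 12 days.
By Gamma–Poisson conjugacy, the posterior is Gamma(α + Σx, β + Σt) = Gamma(23 + 38, 1 + 12) = Gamma(61, 13).
The posterior predictive for a window of length T is Negative Binomial with variance T·α'·(β'+T)/β'² = 8·61·21/169 = 10248/169.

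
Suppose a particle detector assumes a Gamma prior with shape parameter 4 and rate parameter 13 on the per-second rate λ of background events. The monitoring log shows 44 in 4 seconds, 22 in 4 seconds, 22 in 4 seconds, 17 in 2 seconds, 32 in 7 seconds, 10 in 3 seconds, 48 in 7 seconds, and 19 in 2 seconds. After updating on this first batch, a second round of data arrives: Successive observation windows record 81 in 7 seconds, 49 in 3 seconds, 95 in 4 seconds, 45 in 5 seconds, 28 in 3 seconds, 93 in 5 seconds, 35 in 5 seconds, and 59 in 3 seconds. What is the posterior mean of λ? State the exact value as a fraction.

Total count: 44 + 22 + 22 + 17 + 32 + 10 + 48 + 19 = 214.
Total exposure: 4 + 4 + 4 + 2 + 7 + 3 + 7 + 2 = 33 seconds.
After the first batch: Gamma(4 + 214, 13 + 33) = Gamma(218, 46).
Total count: 81 + 49 + 95 + 45 + 28 + 93 + 35 + 59 = 485.
Total exposure: 7 + 3 + 4 + 5 + 3 + 5 + 5 + 3 = 35 seconds.
After the second batch: Gamma(218 + 485, 46 + 35) = Gamma(703, 81).
Posterior mean = α'/β' = 703/81.

703/81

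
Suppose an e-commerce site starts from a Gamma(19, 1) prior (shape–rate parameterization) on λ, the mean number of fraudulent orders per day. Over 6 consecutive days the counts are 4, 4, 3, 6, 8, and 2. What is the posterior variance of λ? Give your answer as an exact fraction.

Total count: 4 + 4 + 3 + 6 + 8 + 2 = 27.
Total exposure: 6 days.
The Gamma prior is conjugate for the Poisson rate, so λ | data ~ Gamma(19+27, 1+6) = Gamma(46, 7).
Posterior variance = α'/β'² = 46/49.

46/49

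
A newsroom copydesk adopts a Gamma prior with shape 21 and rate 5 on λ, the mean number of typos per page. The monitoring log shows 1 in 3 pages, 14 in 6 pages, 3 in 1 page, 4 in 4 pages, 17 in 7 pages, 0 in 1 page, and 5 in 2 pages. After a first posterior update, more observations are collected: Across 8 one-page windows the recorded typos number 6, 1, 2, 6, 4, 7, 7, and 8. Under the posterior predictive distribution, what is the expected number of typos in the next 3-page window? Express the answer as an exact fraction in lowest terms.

318/37

Total count: 1 + 14 + 3 + 4 + 17 + 0 + 5 = 44.
Total exposure: 3 + 6 + 1 + 4 + 7 + 1 + 2 = 24 pages.
After the first batch: Gamma(21 + 44, 5 + 24) = Gamma(65, 29).
Total count: 6 + 1 + 2 + 6 + 4 + 7 + 7 + 8 = 41.
Total exposure: 8 pages.
After the second batch: Gamma(65 + 41, 29 + 8) = Gamma(106, 37).
Predictive mean over a 3-page window = T·E[λ|data] = 3·106/37 = 318/37.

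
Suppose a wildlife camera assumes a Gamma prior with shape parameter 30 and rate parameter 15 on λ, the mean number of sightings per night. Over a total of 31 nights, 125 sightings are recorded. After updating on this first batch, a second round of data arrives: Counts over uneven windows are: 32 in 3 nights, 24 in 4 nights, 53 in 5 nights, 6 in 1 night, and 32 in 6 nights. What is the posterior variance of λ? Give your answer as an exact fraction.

Total count 125 over total exposure 31 nights.
After the first batch: Gamma(30 + 125, 15 + 31) = Gamma(155, 46).
Total count: 32 + 24 + 53 + 6 + 32 = 147.
Total exposure: 3 + 4 + 5 + 1 + 6 = 19 nights.
After the second batch: Gamma(155 + 147, 46 + 19) = Gamma(302, 65).
Posterior variance = α'/β'² = 302/4225.

302/4225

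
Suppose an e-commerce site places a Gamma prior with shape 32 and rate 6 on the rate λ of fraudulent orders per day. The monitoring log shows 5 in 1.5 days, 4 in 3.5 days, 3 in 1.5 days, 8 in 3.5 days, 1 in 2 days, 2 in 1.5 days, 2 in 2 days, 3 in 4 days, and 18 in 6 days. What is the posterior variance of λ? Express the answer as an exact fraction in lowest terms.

Total count: 5 + 4 + 3 + 8 + 1 + 2 + 2 + 3 + 18 = 46.
Total exposure: 1.5 + 3.5 + 1.5 + 3.5 + 2 + 1.5 + 2 + 4 + 6 = 25.5 days.
Conjugate update: add total count to the shape and total exposure to the rate, giving Gamma(78, 63/2).
Posterior variance = α'/β'² = 78/(3969/4) = 104/1323.

104/1323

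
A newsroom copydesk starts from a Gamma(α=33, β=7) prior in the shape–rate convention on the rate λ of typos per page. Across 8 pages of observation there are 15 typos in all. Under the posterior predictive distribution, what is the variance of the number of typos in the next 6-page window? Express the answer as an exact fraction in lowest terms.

672/25

Total count 15 over total exposure 8 pages.
Conjugate update: add total count to the shape and total exposure to the rate, giving Gamma(48, 15).
The posterior predictive for a window of length T is Negative Binomial with variance T·α'·(β'+T)/β'² = 6·48·21/225 = 672/25.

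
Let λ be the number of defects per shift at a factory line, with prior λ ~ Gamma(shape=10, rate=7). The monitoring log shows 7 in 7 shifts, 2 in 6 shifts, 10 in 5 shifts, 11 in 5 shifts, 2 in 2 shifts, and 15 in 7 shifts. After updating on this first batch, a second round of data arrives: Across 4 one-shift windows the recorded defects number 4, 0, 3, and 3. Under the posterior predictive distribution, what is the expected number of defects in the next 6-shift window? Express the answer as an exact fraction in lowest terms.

402/43

Total count: 7 + 2 + 10 + 11 + 2 + 15 = 47.
Total exposure: 7 + 6 + 5 + 5 + 2 + 7 = 32 shifts.
After the first batch: Gamma(10 + 47, 7 + 32) = Gamma(57, 39).
Total count: 4 + 0 + 3 + 3 = 10.
Total exposure: 4 shifts.
After the second batch: Gamma(57 + 10, 39 + 4) = Gamma(67, 43).
Predictive mean over a 6-shift window = T·E[λ|data] = 6·67/43 = 402/43.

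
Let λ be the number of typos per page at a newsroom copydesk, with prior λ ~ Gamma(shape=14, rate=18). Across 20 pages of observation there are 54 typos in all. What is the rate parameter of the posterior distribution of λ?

Total count 54 over total exposure 20 pages.
The Gamma prior is conjugate for the Poisson rate, so λ | data ~ Gamma(14+54, 18+20) = Gamma(68, 38).

38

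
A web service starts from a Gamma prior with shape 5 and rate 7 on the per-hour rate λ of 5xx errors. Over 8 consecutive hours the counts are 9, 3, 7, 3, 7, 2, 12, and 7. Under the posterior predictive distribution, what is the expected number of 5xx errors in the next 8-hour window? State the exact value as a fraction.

Total count: 9 + 3 + 7 + 3 + 7 + 2 + 12 + 7 = 50.
Total exposure: 8 hours.
By Gamma–Poisson conjugacy, the posterior is Gamma(α + Σx, β + Σt) = Gamma(5 + 50, 7 + 8) = Gamma(55, 15).
Predictive mean over an 8-hour window = T·E[λ|data] = 8·55/15 = 88/3.

88/3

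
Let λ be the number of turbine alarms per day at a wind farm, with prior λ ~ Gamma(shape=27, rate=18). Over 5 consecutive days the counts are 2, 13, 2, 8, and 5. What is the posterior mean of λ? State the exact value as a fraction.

57/23

Total count: 2 + 13 + 2 + 8 + 5 = 30.
Total exposure: 5 days.
Conjugate update: add total count to the shape and total exposure to the rate, giving Gamma(57, 23).
Posterior mean = α'/β' = 57/23.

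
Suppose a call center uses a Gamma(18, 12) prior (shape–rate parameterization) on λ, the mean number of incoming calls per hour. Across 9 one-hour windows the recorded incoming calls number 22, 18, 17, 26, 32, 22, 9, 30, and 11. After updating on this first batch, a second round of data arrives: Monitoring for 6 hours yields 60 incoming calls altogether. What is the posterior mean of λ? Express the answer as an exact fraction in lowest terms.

Total count: 22 + 18 + 17 + 26 + 32 + 22 + 9 + 30 + 11 = 187.
Total exposure: 9 hours.
After the first batch: Gamma(18 + 187, 12 + 9) = Gamma(205, 21).
Total count 60 over total exposure 6 hours.
After the second batch: Gamma(205 + 60, 21 + 6) = Gamma(265, 27).
Posterior mean = α'/β' = 265/27.

265/27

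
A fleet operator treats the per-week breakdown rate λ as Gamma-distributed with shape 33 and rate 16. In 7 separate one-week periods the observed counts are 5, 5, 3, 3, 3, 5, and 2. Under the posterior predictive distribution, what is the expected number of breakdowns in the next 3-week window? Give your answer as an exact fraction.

Total count: 5 + 5 + 3 + 3 + 3 + 5 + 2 = 26.
Total exposure: 7 weeks.
By Gamma–Poisson conjugacy, the posterior is Gamma(α + Σx, β + Σt) = Gamma(33 + 26, 16 + 7) = Gamma(59, 23).
Predictive mean over a 3-week window = T·E[λ|data] = 3·59/23 = 177/23.

177/23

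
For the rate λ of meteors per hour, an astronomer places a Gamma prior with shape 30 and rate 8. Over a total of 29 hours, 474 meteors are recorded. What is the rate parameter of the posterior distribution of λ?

37

Total count 474 over total exposure 29 hours.
The Gamma prior is conjugate for the Poisson rate, so λ | data ~ Gamma(30+474, 8+29) = Gamma(504, 37).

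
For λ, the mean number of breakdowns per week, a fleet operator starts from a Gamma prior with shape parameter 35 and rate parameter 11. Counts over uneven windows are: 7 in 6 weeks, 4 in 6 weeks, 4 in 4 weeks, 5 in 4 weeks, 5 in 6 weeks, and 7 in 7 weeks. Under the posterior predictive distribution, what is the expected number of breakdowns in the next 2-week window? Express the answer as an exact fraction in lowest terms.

67/22

Total count: 7 + 4 + 4 + 5 + 5 + 7 = 32.
Total exposure: 6 + 6 + 4 + 4 + 6 + 7 = 33 weeks.
The Gamma prior is conjugate for the Poisson rate, so λ | data ~ Gamma(35+32, 11+33) = Gamma(67, 44).
Predictive mean over a 2-week window = T·E[λ|data] = 2·67/44 = 67/22.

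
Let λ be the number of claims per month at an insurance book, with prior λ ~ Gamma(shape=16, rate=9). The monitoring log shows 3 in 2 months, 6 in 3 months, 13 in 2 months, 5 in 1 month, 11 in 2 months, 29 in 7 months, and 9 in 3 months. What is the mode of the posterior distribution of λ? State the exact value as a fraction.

91/29

Total count: 3 + 6 + 13 + 5 + 11 + 29 + 9 = 76.
Total exposure: 2 + 3 + 2 + 1 + 2 + 7 + 3 = 20 months.
Gamma(α, β) with Poisson data over total exposure Σt gives posterior Gamma(α+Σx, β+Σt) = Gamma(92, 29).
Posterior mode = (α'−1)/β' = 91/29.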